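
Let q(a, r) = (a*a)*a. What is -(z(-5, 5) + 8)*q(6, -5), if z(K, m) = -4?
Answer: -864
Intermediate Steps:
q(a, r) = a³ (q(a, r) = a²*a = a³)
-(z(-5, 5) + 8)*q(6, -5) = -(-4 + 8)*6³ = -4*216 = -1*864 = -864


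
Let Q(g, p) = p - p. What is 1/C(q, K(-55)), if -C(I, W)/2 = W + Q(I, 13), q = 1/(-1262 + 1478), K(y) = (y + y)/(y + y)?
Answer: -½ ≈ -0.50000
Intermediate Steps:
K(y) = 1 (K(y) = (2*y)/((2*y)) = (2*y)*(1/(2*y)) = 1)
Q(g, p) = 0
q = 1/216 ≈ 0.0046296
C(I, W) = -2*W (C(I, W) = -2*(W + 0) = -2*W)
1/C(q, K(-55)) = 1/(-2*1) = 1/(-2) = -½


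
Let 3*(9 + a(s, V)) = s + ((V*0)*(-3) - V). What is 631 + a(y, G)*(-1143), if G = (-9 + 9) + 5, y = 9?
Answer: 9394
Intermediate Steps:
G = 5 (G = 0 + 5 = 5)
a(s, V) = -9 - V/3 + s/3 (a(s, V) = -9 + (s + ((V*0)*(-3) - V))/3 = -9 + (s + (0*(-3) - V))/3 = -9 + (s + (0 - V))/3 = -9 + (s - V)/3 = -9 + (-V/3 + s/3) = -9 - V/3 + s/3)
631 + a(y, G)*(-1143) = 631 + (-9 - 1/3*5 + (1/3)*9)*(-1143) = 631 + (-9 - 5/3 + 3)*(-1143) = 631 - 23/3*(-1143) = 631 + 8763 = 9394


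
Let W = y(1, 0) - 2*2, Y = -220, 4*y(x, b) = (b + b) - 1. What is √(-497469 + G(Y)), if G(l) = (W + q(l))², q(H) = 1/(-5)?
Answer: 17*I*√688511/20 ≈ 705.3*I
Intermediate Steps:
y(x, b) = -¼ + b/2 (y(x, b) = ((b + b) - 1)/4 = (2*b - 1)/4 = (-1 + 2*b)/4 = -¼ + b/2)
q(H) = -⅕
W = -17/4 (W = (-¼ + (½)*0) - 2*2 = (-¼ + 0) - 4 = -¼ - 4 = -17/4 ≈ -4.2500)
G(l) = 7921/400 (G(l) = (-17/4 - ⅕)² = (-89/20)² = 7921/400)
√(-497469 + G(Y)) = √(-497469 + 7921/400) = √(-198979679/400) = 17*I*√688511/20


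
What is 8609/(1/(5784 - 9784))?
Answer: -34436000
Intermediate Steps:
8609/(1/(5784 - 9784)) = 8609/(1/(-4000)) = 8609/(-1/4000) = 8609*(-4000) = -34436000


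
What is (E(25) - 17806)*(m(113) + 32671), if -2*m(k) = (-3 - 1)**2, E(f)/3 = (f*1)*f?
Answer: -520354253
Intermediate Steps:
E(f) = 3*f**2 (E(f) = 3*((f*1)*f) = 3*(f*f) = 3*f**2)
m(k) = -8 (m(k) = -(-3 - 1)**2/2 = -1/2*(-4)**2 = -1/2*16 = -8)
(E(25) - 17806)*(m(113) + 32671) = (3*25**2 - 17806)*(-8 + 32671) = (3*625 - 17806)*32663 = (1875 - 17806)*32663 = -15931*32663 = -520354253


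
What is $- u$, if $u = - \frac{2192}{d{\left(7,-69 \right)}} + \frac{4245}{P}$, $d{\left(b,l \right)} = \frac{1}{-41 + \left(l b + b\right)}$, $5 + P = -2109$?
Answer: $- \frac{2395715851}{2114} \approx -1.1333 \cdot 10^{6}$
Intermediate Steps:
$P = -2114$ ($P = -5 - 2109 = -2114$)
$d{\left(b,l \right)} = \frac{1}{-41 + b + b l}$ ($d{\left(b,l \right)} = \frac{1}{-41 + \left(b l + b\right)} = \frac{1}{-41 + \left(b + b l\right)} = \frac{1}{-41 + b + b l}$)
$u = \frac{2395715851}{2114}$ ($u = - \frac{2192}{\frac{1}{-41 + 7 + 7 \left(-69\right)}} + \frac{4245}{-2114} = - \frac{2192}{\frac{1}{-41 + 7 - 483}} + 4245 \left(- \frac{1}{2114}\right) = - \frac{2192}{\frac{1}{-517}} - \frac{4245}{2114} = - \frac{2192}{- \frac{1}{517}} - \frac{4245}{2114} = \left(-2192\right) \left(-517\right) - \frac{4245}{2114} = 1133264 - \frac{4245}{2114} = \frac{2395715851}{2114} \approx 1.1333 \cdot 10^{6}$)
$- u = \left(-1\right) \frac{2395715851}{2114} = - \frac{2395715851}{2114}$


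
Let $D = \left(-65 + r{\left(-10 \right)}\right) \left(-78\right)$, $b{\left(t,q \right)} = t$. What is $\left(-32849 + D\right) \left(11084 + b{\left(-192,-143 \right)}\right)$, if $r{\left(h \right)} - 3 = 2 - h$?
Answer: $-315312508$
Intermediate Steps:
$r{\left(h \right)} = 5 - h$ ($r{\left(h \right)} = 3 - \left(-2 + h\right) = 5 - h$)
$D = 3900$ ($D = \left(-65 + \left(5 - -10\right)\right) \left(-78\right) = \left(-65 + \left(5 + 10\right)\right) \left(-78\right) = \left(-65 + 15\right) \left(-78\right) = \left(-50\right) \left(-78\right) = 3900$)
$\left(-32849 + D\right) \left(11084 + b{\left(-192,-143 \right)}\right) = \left(-32849 + 3900\right) \left(11084 - 192\right) = \left(-28949\right) 10892 = -315312508$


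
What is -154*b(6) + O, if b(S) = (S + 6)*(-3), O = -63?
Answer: 5481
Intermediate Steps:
b(S) = -18 - 3*S (b(S) = (6 + S)*(-3) = -18 - 3*S)
-154*b(6) + O = -154*(-18 - 3*6) - 63 = -154*(-18 - 18) - 63 = -154*(-36) - 63 = 5544 - 63 = 5481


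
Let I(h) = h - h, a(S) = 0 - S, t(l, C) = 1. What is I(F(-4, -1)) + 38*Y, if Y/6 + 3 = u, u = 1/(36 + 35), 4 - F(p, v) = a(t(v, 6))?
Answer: -48336/71 ≈ -680.79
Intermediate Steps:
a(S) = -S
F(p, v) = 5 (F(p, v) = 4 - (-1) = 4 - 1*(-1) = 4 + 1 = 5)
u = 1/71 ≈ 0.014085
Y = -1272/71 (Y = -18 + 6*(1/71) = -18 + 6/71 = -1272/71 ≈ -17.915)
I(h) = 0
I(F(-4, -1)) + 38*Y = 0 + 38*(-1272/71) = 0 - 48336/71 = -48336/71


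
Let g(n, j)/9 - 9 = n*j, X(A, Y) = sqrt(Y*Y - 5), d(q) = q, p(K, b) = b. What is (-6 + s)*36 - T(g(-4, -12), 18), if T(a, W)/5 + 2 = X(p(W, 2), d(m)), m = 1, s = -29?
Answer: -1250 - 10*I ≈ -1250.0 - 10.0*I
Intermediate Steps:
X(A, Y) = sqrt(-5 + Y**2) (X(A, Y) = sqrt(Y**2 - 5) = sqrt(-5 + Y**2))
g(n, j) = 81 + 9*j*n (g(n, j) = 81 + 9*(n*j) = 81 + 9*(j*n) = 81 + 9*j*n)
T(a, W) = -10 + 10*I (T(a, W) = -10 + 5*sqrt(-5 + 1**2) = -10 + 5*sqrt(-5 + 1) = -10 + 5*sqrt(-4) = -10 + 5*(2*I) = -10 + 10*I)
(-6 + s)*36 - T(g(-4, -12), 18) = (-6 - 29)*36 - (-10 + 10*I) = -35*36 + (10 - 10*I) = -1260 + (10 - 10*I) = -1250 - 10*I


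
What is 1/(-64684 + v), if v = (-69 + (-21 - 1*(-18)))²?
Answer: -1/59500 ≈ -1.6807e-5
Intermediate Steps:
v = 5184 (v = (-69 + (-21 + 18))² = (-69 - 3)² = (-72)² = 5184)
1/(-64684 + v) = 1/(-64684 + 5184) = 1/(-59500) = -1/59500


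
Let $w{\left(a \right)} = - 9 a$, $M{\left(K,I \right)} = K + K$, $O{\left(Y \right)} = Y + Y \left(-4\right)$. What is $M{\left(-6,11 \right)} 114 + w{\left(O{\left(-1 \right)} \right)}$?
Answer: $-1395$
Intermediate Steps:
$O{\left(Y \right)} = - 3 Y$ ($O{\left(Y \right)} = Y - 4 Y = - 3 Y$)
$M{\left(K,I \right)} = 2 K$
$M{\left(-6,11 \right)} 114 + w{\left(O{\left(-1 \right)} \right)} = 2 \left(-6\right) 114 - 9 \left(\left(-3\right) \left(-1\right)\right) = \left(-12\right) 114 - 27 = -1368 - 27 = -1395$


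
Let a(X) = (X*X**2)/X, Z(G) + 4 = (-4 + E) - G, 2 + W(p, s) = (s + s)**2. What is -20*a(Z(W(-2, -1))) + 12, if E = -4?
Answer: -3908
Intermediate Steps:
W(p, s) = -2 + 4*s**2 (W(p, s) = -2 + (s + s)**2 = -2 + (2*s)**2 = -2 + 4*s**2)
Z(G) = -12 - G (Z(G) = -4 + ((-4 - 4) - G) = -4 + (-8 - G) = -12 - G)
a(X) = X**2 (a(X) = X**3/X = X**2)
-20*a(Z(W(-2, -1))) + 12 = -20*(-12 - (-2 + 4*(-1)**2))**2 + 12 = -20*(-12 - (-2 + 4*1))**2 + 12 = -20*(-12 - (-2 + 4))**2 + 12 = -20*(-12 - 1*2)**2 + 12 = -20*(-12 - 2)**2 + 12 = -20*(-14)**2 + 12 = -20*196 + 12 = -3920 + 12 = -3908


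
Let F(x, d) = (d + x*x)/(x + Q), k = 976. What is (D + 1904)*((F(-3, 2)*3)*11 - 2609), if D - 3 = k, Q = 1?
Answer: -16090023/2 ≈ -8.0450e+6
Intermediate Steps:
D = 979 (D = 3 + 976 = 979)
F(x, d) = (d + x²)/(1 + x) (F(x, d) = (d + x*x)/(x + 1) = (d + x²)/(1 + x))
(D + 1904)*((F(-3, 2)*3)*11 - 2609) = (979 + 1904)*((((2 + (-3)²)/(1 - 3))*3)*11 - 2609) = 2883*((((2 + 9)/(-2))*3)*11 - 2609) = 2883*((-½*11*3)*11 - 2609) = 2883*(-11/2*3*11 - 2609) = 2883*(-33/2*11 - 2609) = 2883*(-363/2 - 2609) = 2883*(-5581/2) = -16090023/2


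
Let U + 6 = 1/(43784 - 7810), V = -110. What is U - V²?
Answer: -435501243/35974 ≈ -12106.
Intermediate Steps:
U = -215843/35974 (U = -6 + 1/(43784 - 7810) = -6 + 1/35974 = -215843/35974 ≈ -6.0000)
U - V² = -215843/35974 - 1*(-110)² = -215843/35974 - 1*12100 = -215843/35974 - 12100 = -435501243/35974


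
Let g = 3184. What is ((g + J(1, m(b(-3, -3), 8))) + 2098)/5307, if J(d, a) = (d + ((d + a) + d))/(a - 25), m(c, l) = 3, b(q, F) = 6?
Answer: 58099/58377 ≈ 0.99524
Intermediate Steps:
J(d, a) = (a + 3*d)/(-25 + a) (J(d, a) = (d + ((a + d) + d))/(-25 + a) = (d + (a + 2*d))/(-25 + a) = (a + 3*d)/(-25 + a))
((g + J(1, m(b(-3, -3), 8))) + 2098)/5307 = ((3184 + (3 + 3*1)/(-25 + 3)) + 2098)/5307 = ((3184 + (3 + 3)/(-22)) + 2098)*(1/5307) = ((3184 - 1/22*6) + 2098)*(1/5307) = ((3184 - 3/11) + 2098)*(1/5307) = (35021/11 + 2098)*(1/5307) = (58099/11)*(1/5307) = 58099/58377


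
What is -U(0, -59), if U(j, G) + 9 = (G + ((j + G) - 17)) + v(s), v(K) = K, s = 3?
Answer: 141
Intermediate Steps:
U(j, G) = -23 + j + 2*G (U(j, G) = -9 + ((G + ((j + G) - 17)) + 3) = -9 + ((G + ((G + j) - 17)) + 3) = -9 + ((G + (-17 + G + j)) + 3) = -9 + ((-17 + j + 2*G) + 3) = -9 + (-14 + j + 2*G) = -23 + j + 2*G)
-U(0, -59) = -(-23 + 0 + 2*(-59)) = -(-23 + 0 - 118) = -1*(-141) = 141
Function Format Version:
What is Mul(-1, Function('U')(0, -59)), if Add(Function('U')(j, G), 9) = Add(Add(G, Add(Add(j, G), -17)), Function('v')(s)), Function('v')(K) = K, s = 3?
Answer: 141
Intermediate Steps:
Function('U')(j, G) = Add(-23, j, Mul(2, G)) (Function('U')(j, G) = Add(-9, Add(Add(G, Add(Add(j, G), -17)), 3)) = Add(-9, Add(Add(G, Add(Add(G, j), -17)), 3)) = Add(-9, Add(Add(G, Add(-17, G, j)), 3)) = Add(-9, Add(Add(-17, j, Mul(2, G)), 3)) = Add(-9, Add(-14, j, Mul(2, G))) = Add(-23, j, Mul(2, G)))
Mul(-1, Function('U')(0, -59)) = Mul(-1, Add(-23, 0, Mul(2, -59))) = Mul(-1, Add(-23, 0, -118)) = Mul(-1, -141) = 141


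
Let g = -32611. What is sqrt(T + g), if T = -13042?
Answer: I*sqrt(45653) ≈ 213.67*I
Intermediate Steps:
sqrt(T + g) = sqrt(-13042 - 32611) = sqrt(-45653) = I*sqrt(45653)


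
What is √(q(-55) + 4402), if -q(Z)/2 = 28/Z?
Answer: √13319130/55 ≈ 66.355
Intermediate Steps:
q(Z) = -56/Z
√(q(-55) + 4402) = √(-56/(-55) + 4402) = √(-56*(-1/55) + 4402) = √(56/55 + 4402) = √(242166/55) = √13319130/55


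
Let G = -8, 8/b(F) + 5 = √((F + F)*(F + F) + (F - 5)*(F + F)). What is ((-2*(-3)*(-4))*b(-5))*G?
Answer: 1536/35 + 3072*√2/35 ≈ 168.01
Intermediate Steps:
b(F) = 8/(-5 + √(4*F² + 2*F*(-5 + F))) (b(F) = 8/(-5 + √((F + F)*(F + F) + (F - 5)*(F + F))) = 8/(-5 + √((2*F)*(2*F) + (-5 + F)*(2*F))) = 8/(-5 + √(4*F² + 2*F*(-5 + F))))
((-2*(-3)*(-4))*b(-5))*G = ((-2*(-3)*(-4))*(8/(-5 + √2*√(-5*(-5 + 3*(-5))))))*(-8) = ((6*(-4))*(8/(-5 + √2*√(-5*(-5 - 15)))))*(-8) = -192/(-5 + √2*√(-5*(-20)))*(-8) = -192/(-5 + √2*√100)*(-8) = -192/(-5 + √2*10)*(-8) = -192/(-5 + 10*√2)*(-8) = 1536/(-5 + 10*√2)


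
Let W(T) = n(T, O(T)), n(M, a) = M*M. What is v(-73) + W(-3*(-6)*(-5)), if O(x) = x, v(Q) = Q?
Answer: 8027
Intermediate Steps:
n(M, a) = M²
W(T) = T²
v(-73) + W(-3*(-6)*(-5)) = -73 + (-3*(-6)*(-5))² = -73 + (18*(-5))² = -73 + (-90)² = -73 + 8100 = 8027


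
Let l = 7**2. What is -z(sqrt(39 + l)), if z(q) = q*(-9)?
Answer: 18*sqrt(22) ≈ 84.427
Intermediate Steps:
l = 49
z(q) = -9*q
-z(sqrt(39 + l)) = -(-9)*sqrt(39 + 49) = -(-9)*sqrt(88) = -(-9)*2*sqrt(22) = -(-18)*sqrt(22) = 18*sqrt(22)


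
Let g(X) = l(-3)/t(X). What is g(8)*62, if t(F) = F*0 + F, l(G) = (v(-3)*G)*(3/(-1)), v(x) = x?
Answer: -837/4 ≈ -209.25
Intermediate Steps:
l(G) = 9*G (l(G) = (-3*G)*(3/(-1)) = (-3*G)*(3*(-1)) = -3*G*(-3) = 9*G)
t(F) = F (t(F) = 0 + F = F)
g(X) = -27/X (g(X) = (9*(-3))/X = -27/X)
g(8)*62 = -27/8*62 = -837/4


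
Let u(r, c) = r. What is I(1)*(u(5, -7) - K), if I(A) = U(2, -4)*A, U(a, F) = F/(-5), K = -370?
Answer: 300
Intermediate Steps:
U(a, F) = -F/5 (U(a, F) = F*(-⅕) = -F/5)
I(A) = 4*A/5 (I(A) = (-⅕*(-4))*A = 4*A/5)
I(1)*(u(5, -7) - K) = ((⅘)*1)*(5 - 1*(-370)) = 4*(5 + 370)/5 = (⅘)*375 = 300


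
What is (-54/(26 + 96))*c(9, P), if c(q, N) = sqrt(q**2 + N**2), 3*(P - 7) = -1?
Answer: -9*sqrt(1129)/61 ≈ -4.9575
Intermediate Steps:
P = 20/3 (P = 7 + (1/3)*(-1) = 7 - 1/3 = 20/3 ≈ 6.6667)
c(q, N) = sqrt(N**2 + q**2)
(-54/(26 + 96))*c(9, P) = (-54/(26 + 96))*sqrt((20/3)**2 + 9**2) = (-54/122)*sqrt(400/9 + 81) = (-54*1/122)*sqrt(1129/9) = -9*sqrt(1129)/61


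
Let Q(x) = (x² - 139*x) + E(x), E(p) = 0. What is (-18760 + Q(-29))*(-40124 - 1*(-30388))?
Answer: 135213568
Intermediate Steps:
Q(x) = x² - 139*x (Q(x) = (x² - 139*x) + 0 = x² - 139*x)
(-18760 + Q(-29))*(-40124 - 1*(-30388)) = (-18760 - 29*(-139 - 29))*(-40124 - 1*(-30388)) = (-18760 - 29*(-168))*(-40124 + 30388) = (-18760 + 4872)*(-9736) = -13888*(-9736) = 135213568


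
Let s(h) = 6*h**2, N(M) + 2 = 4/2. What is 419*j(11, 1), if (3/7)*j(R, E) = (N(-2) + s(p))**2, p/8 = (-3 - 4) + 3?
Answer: 36905680896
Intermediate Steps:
N(M) = 0 (N(M) = -2 + 4/2 = -2 + 4*(1/2) = -2 + 2 = 0)
p = -32 (p = 8*((-3 - 4) + 3) = 8*(-7 + 3) = 8*(-4) = -32)
j(R, E) = 88080384 (j(R, E) = 7*(0 + 6*(-32)**2)**2/3 = 7*(0 + 6*1024)**2/3 = 7*(0 + 6144)**2/3 = (7/3)*6144**2 = (7/3)*37748736 = 88080384)
419*j(11, 1) = 419*88080384 = 36905680896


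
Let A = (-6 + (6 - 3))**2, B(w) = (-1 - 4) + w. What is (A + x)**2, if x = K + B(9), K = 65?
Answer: 6084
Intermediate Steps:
B(w) = -5 + w
x = 69 (x = 65 + (-5 + 9) = 65 + 4 = 69)
A = 9 (A = (-6 + 3)**2 = (-3)**2 = 9)
(A + x)**2 = (9 + 69)**2 = 78**2 = 6084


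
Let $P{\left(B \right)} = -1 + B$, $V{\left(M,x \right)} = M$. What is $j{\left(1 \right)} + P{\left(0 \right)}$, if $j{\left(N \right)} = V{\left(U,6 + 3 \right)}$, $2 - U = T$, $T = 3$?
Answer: $-2$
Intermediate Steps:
$U = -1$ ($U = 2 - 3 = -1$)
$j{\left(N \right)} = -1$
$j{\left(1 \right)} + P{\left(0 \right)} = -1 + \left(-1 + 0\right) = -1 - 1 = -2$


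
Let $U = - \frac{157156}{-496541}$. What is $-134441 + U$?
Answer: $- \frac{66755311425}{496541} \approx -1.3444 \cdot 10^{5}$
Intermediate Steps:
$U = \frac{157156}{496541}$ ($U = \left(-157156\right) \left(- \frac{1}{496541}\right) = \frac{157156}{496541} \approx 0.3165$)
$-134441 + U = -134441 + \frac{157156}{496541} = - \frac{66755311425}{496541}$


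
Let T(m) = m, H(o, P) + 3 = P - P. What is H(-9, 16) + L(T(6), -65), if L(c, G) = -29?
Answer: -32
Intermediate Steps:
H(o, P) = -3 (H(o, P) = -3 + (P - P) = -3 + 0 = -3)
H(-9, 16) + L(T(6), -65) = -3 - 29 = -32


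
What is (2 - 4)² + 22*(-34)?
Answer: -744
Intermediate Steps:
(2 - 4)² + 22*(-34) = (-2)² - 748 = 4 - 748 = -744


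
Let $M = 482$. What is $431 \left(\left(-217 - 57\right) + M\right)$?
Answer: $89648$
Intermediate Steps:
$431 \left(\left(-217 - 57\right) + M\right) = 431 \left(\left(-217 - 57\right) + 482\right) = 431 \left(-274 + 482\right) = 431 \cdot 208 = 89648$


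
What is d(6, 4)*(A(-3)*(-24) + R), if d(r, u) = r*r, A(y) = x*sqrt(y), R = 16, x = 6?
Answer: 576 - 5184*I*sqrt(3) ≈ 576.0 - 8979.0*I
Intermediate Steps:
A(y) = 6*sqrt(y)
d(r, u) = r**2
d(6, 4)*(A(-3)*(-24) + R) = 6**2*((6*sqrt(-3))*(-24) + 16) = 36*((6*(I*sqrt(3)))*(-24) + 16) = 36*((6*I*sqrt(3))*(-24) + 16) = 36*(-144*I*sqrt(3) + 16) = 36*(16 - 144*I*sqrt(3)) = 576 - 5184*I*sqrt(3)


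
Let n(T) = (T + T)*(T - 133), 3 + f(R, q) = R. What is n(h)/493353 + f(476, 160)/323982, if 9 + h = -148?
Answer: 655147/3521658 ≈ 0.18603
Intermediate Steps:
h = -157 (h = -9 - 148 = -157)
f(R, q) = -3 + R
n(T) = 2*T*(-133 + T) (n(T) = (2*T)*(-133 + T) = 2*T*(-133 + T))
n(h)/493353 + f(476, 160)/323982 = (2*(-157)*(-133 - 157))/493353 + (-3 + 476)/323982 = (2*(-157)*(-290))*(1/493353) + 473*(1/323982) = 91060*(1/493353) + 473/323982 = 91060/493353 + 473/323982 = 655147/3521658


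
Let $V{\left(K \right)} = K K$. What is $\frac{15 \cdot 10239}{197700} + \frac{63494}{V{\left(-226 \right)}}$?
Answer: $\frac{339954521}{168295420} \approx 2.02$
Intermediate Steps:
$V{\left(K \right)} = K^{2}$
$\frac{15 \cdot 10239}{197700} + \frac{63494}{V{\left(-226 \right)}} = \frac{15 \cdot 10239}{197700} + \frac{63494}{\left(-226\right)^{2}} = 153585 \cdot \frac{1}{197700} + \frac{63494}{51076} = \frac{10239}{13180} + 63494 \cdot \frac{1}{51076} = \frac{10239}{13180} + \frac{31747}{25538} = \frac{339954521}{168295420}$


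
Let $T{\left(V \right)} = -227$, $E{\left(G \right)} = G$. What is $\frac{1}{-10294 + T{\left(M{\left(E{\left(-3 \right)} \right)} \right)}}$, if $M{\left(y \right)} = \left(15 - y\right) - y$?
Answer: $- \frac{1}{10521} \approx -9.5048 \cdot 10^{-5}$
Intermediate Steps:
$M{\left(y \right)} = 15 - 2 y$
$\frac{1}{-10294 + T{\left(M{\left(E{\left(-3 \right)} \right)} \right)}} = \frac{1}{-10294 - 227} = \frac{1}{-10521} = - \frac{1}{10521}$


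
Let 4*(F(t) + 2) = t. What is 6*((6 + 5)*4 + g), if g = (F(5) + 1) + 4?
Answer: 579/2 ≈ 289.50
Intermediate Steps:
F(t) = -2 + t/4
g = 17/4 (g = ((-2 + (¼)*5) + 1) + 4 = ((-2 + 5/4) + 1) + 4 = (-¾ + 1) + 4 = ¼ + 4 = 17/4 ≈ 4.2500)
6*((6 + 5)*4 + g) = 6*((6 + 5)*4 + 17/4) = 6*(11*4 + 17/4) = 6*(44 + 17/4) = 6*(193/4) = 579/2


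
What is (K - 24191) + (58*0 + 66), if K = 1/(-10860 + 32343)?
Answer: -518277374/21483 ≈ -24125.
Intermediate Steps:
K = 1/21483 ≈ 4.6548e-5
(K - 24191) + (58*0 + 66) = (1/21483 - 24191) + (58*0 + 66) = -519695252/21483 + (0 + 66) = -519695252/21483 + 66 = -518277374/21483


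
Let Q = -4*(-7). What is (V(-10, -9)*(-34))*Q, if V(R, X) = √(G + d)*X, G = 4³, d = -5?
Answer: 8568*√59 ≈ 65812.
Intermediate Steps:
Q = 28
G = 64
V(R, X) = X*√59 (V(R, X) = √(64 - 5)*X = √59*X = X*√59)
(V(-10, -9)*(-34))*Q = (-9*√59*(-34))*28 = (306*√59)*28 = 8568*√59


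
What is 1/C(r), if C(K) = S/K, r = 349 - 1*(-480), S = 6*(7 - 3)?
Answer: 829/24 ≈ 34.542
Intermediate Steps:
S = 24 (S = 6*4 = 24)
r = 829 (r = 349 + 480 = 829)
C(K) = 24/K
1/C(r) = 1/(24/829) = 829/24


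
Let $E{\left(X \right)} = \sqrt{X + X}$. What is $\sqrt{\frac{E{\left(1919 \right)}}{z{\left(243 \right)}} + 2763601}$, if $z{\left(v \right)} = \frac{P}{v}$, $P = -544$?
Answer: $\frac{\sqrt{51115564096 - 8262 \sqrt{3838}}}{136} \approx 1662.4$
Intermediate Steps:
$z{\left(v \right)} = - \frac{544}{v}$
$E{\left(X \right)} = \sqrt{2} \sqrt{X}$ ($E{\left(X \right)} = \sqrt{2 X} = \sqrt{2} \sqrt{X}$)
$\sqrt{\frac{E{\left(1919 \right)}}{z{\left(243 \right)}} + 2763601} = \sqrt{\frac{\sqrt{2} \sqrt{1919}}{\left(-544\right) \frac{1}{243}} + 2763601} = \sqrt{\frac{\sqrt{3838}}{\left(-544\right) \frac{1}{243}} + 2763601} = \sqrt{\frac{\sqrt{3838}}{- \frac{544}{243}} + 2763601} = \sqrt{\sqrt{3838} \left(- \frac{243}{544}\right) + 2763601} = \sqrt{- \frac{243 \sqrt{3838}}{544} + 2763601} = \sqrt{2763601 - \frac{243 \sqrt{3838}}{544}}$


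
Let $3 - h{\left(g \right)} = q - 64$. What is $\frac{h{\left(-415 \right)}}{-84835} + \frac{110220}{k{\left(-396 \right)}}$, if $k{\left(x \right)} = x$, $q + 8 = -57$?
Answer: $- \frac{70837621}{254505} \approx -278.33$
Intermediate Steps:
$q = -65$ ($q = -8 - 57 = -65$)
$h{\left(g \right)} = 132$ ($h{\left(g \right)} = 3 - \left(-65 - 64\right) = 3 - -129 = 3 + 129 = 132$)
$\frac{h{\left(-415 \right)}}{-84835} + \frac{110220}{k{\left(-396 \right)}} = \frac{132}{-84835} + \frac{110220}{-396} = 132 \left(- \frac{1}{84835}\right) + 110220 \left(- \frac{1}{396}\right) = - \frac{132}{84835} - \frac{835}{3} = - \frac{70837621}{254505}$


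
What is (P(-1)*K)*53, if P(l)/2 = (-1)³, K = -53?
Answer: 5618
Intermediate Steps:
P(l) = -2 (P(l) = 2*(-1)³ = 2*(-1) = -2)
(P(-1)*K)*53 = -2*(-53)*53 = 106*53 = 5618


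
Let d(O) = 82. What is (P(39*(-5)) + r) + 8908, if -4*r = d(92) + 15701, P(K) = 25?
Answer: 19949/4 ≈ 4987.3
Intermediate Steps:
r = -15783/4 (r = -(82 + 15701)/4 = -1/4*15783 = -15783/4 ≈ -3945.8)
(P(39*(-5)) + r) + 8908 = (25 - 15783/4) + 8908 = -15683/4 + 8908 = 19949/4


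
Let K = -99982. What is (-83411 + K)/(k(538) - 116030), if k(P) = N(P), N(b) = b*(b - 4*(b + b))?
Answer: 61131/714046 ≈ 0.085612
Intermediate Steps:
N(b) = -7*b² (N(b) = b*(b - 8*b) = b*(-7*b) = -7*b²)
k(P) = -7*P²
(-83411 + K)/(k(538) - 116030) = (-83411 - 99982)/(-7*538² - 116030) = -183393/(-7*289444 - 116030) = -183393/(-2026108 - 116030) = -183393/(-2142138) = -183393*(-1/2142138) = 61131/714046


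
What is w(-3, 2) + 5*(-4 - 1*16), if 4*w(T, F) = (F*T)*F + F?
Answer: -205/2 ≈ -102.50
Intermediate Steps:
w(T, F) = F/4 + T*F²/4 (w(T, F) = ((F*T)*F + F)/4 = (T*F² + F)/4 = (F + T*F²)/4 = F/4 + T*F²/4)
w(-3, 2) + 5*(-4 - 1*16) = (¼)*2*(1 + 2*(-3)) + 5*(-4 - 1*16) = (¼)*2*(1 - 6) + 5*(-4 - 16) = (¼)*2*(-5) + 5*(-20) = -5/2 - 100 = -205/2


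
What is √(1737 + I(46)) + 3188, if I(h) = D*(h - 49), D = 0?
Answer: 3188 + 3*√193 ≈ 3229.7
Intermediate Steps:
I(h) = 0 (I(h) = 0*(h - 49) = 0*(-49 + h) = 0)
√(1737 + I(46)) + 3188 = √(1737 + 0) + 3188 = √1737 + 3188 = 3*√193 + 3188 = 3188 + 3*√193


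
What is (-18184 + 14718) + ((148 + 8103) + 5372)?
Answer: 10157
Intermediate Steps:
(-18184 + 14718) + ((148 + 8103) + 5372) = -3466 + (8251 + 5372) = -3466 + 13623 = 10157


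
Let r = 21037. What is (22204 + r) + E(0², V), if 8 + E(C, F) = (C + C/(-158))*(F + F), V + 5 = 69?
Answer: 43233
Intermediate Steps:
V = 64 (V = -5 + 69 = 64)
E(C, F) = -8 + 157*C*F/79 (E(C, F) = -8 + (C + C/(-158))*(F + F) = -8 + (C + C*(-1/158))*(2*F) = -8 + (C - C/158)*(2*F) = -8 + (157*C/158)*(2*F) = -8 + 157*C*F/79)
(22204 + r) + E(0², V) = (22204 + 21037) + (-8 + (157/79)*0²*64) = 43241 + (-8 + (157/79)*0*64) = 43241 + (-8 + 0) = 43241 - 8 = 43233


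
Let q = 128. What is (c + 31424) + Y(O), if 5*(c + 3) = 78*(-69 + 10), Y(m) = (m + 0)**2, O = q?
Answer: 234423/5 ≈ 46885.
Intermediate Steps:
O = 128
Y(m) = m**2
c = -4617/5 (c = -3 + (78*(-69 + 10))/5 = -3 + (78*(-59))/5 = -3 + (1/5)*(-4602) = -3 - 4602/5 = -4617/5 ≈ -923.40)
(c + 31424) + Y(O) = (-4617/5 + 31424) + 128**2 = 152503/5 + 16384 = 234423/5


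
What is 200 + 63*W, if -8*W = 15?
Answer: 655/8 ≈ 81.875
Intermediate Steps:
W = -15/8 (W = -⅛*15 = -15/8 ≈ -1.8750)
200 + 63*W = 200 + 63*(-15/8) = 200 - 945/8 = 655/8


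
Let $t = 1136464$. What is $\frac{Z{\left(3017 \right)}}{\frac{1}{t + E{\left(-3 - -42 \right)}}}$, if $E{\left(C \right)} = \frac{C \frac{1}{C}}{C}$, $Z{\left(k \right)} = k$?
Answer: $\frac{133719766649}{39} \approx 3.4287 \cdot 10^{9}$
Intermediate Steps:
$E{\left(C \right)} = \frac{1}{C}$ ($E{\left(C \right)} = 1 \frac{1}{C} = \frac{1}{C}$)
$\frac{Z{\left(3017 \right)}}{\frac{1}{t + E{\left(-3 - -42 \right)}}} = \frac{3017}{\frac{1}{1136464 + \frac{1}{-3 - -42}}} = \frac{3017}{\frac{1}{1136464 + \frac{1}{-3 + 42}}} = \frac{3017}{\frac{1}{1136464 + \frac{1}{39}}} = \frac{3017}{\frac{1}{\frac{44322097}{39}}} = \frac{3017}{\frac{39}{44322097}} = 3017 \cdot \frac{44322097}{39} = \frac{133719766649}{39}$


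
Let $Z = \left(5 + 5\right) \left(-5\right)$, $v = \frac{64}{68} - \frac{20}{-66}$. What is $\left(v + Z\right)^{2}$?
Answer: $\frac{748131904}{314721} \approx 2377.1$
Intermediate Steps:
$v = \frac{698}{561}$ ($v = 64 \cdot \frac{1}{68} - - \frac{10}{33} = \frac{16}{17} + \frac{10}{33} = \frac{698}{561} \approx 1.2442$)
$Z = -50$ ($Z = 10 \left(-5\right) = -50$)
$\left(v + Z\right)^{2} = \left(\frac{698}{561} - 50\right)^{2} = \left(- \frac{27352}{561}\right)^{2} = \frac{748131904}{314721}$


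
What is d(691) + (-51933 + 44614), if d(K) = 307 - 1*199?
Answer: -7211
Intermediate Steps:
d(K) = 108 (d(K) = 307 - 199 = 108)
d(691) + (-51933 + 44614) = 108 + (-51933 + 44614) = 108 - 7319 = -7211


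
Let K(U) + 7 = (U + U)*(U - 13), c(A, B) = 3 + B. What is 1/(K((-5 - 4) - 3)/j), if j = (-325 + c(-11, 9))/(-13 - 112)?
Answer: 313/74125 ≈ 0.0042226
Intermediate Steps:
K(U) = -7 + 2*U*(-13 + U) (K(U) = -7 + (U + U)*(U - 13) = -7 + (2*U)*(-13 + U) = -7 + 2*U*(-13 + U))
j = 313/125 (j = (-325 + (3 + 9))/(-13 - 112) = (-325 + 12)/(-125) = -313*(-1/125) = 313/125 ≈ 2.5040)
1/(K((-5 - 4) - 3)/j) = 1/((-7 - 26*((-5 - 4) - 3) + 2*((-5 - 4) - 3)²)/(313/125)) = 1/((-7 - 26*(-9 - 3) + 2*(-9 - 3)²)*(125/313)) = 1/((-7 - 26*(-12) + 2*(-12)²)*(125/313)) = 1/((-7 + 312 + 2*144)*(125/313)) = 1/((-7 + 312 + 288)*(125/313)) = 1/(593*(125/313)) = 1/(74125/313) = 313/74125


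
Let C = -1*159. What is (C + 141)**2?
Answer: 324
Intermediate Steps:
C = -159
(C + 141)**2 = (-159 + 141)**2 = (-18)**2 = 324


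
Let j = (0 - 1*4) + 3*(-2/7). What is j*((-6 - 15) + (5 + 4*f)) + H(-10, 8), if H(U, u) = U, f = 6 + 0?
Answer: -342/7 ≈ -48.857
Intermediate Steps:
f = 6
j = -34/7 (j = (0 - 4) + 3*(-2*⅐) = -4 + 3*(-2/7) = -4 - 6/7 = -34/7 ≈ -4.8571)
j*((-6 - 15) + (5 + 4*f)) + H(-10, 8) = -34*((-6 - 15) + (5 + 4*6))/7 - 10 = -34*(-21 + (5 + 24))/7 - 10 = -34*(-21 + 29)/7 - 10 = -34/7*8 - 10 = -272/7 - 10 = -342/7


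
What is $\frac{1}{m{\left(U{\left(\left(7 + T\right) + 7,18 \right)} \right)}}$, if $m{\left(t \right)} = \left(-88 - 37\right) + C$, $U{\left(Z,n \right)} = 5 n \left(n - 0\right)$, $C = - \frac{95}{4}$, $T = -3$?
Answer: $- \frac{4}{595} \approx -0.0067227$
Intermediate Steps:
$C = - \frac{95}{4}$ ($C = \left(-95\right) \frac{1}{4} = - \frac{95}{4} \approx -23.75$)
$U{\left(Z,n \right)} = 5 n^{2}$ ($U{\left(Z,n \right)} = 5 n \left(n + 0\right) = 5 n n = 5 n^{2}$)
$m{\left(t \right)} = - \frac{595}{4}$ ($m{\left(t \right)} = \left(-88 - 37\right) - \frac{95}{4} = -125 - \frac{95}{4} = - \frac{595}{4}$)
$\frac{1}{m{\left(U{\left(\left(7 + T\right) + 7,18 \right)} \right)}} = \frac{1}{- \frac{595}{4}} = - \frac{4}{595}$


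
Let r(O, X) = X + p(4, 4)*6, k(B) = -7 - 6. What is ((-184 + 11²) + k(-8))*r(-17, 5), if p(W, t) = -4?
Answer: 1444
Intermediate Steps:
k(B) = -13
r(O, X) = -24 + X (r(O, X) = X - 4*6 = X - 24 = -24 + X)
((-184 + 11²) + k(-8))*r(-17, 5) = ((-184 + 11²) - 13)*(-24 + 5) = ((-184 + 121) - 13)*(-19) = (-63 - 13)*(-19) = -76*(-19) = 1444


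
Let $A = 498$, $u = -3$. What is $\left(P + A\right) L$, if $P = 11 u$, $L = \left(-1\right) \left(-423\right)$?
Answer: $196695$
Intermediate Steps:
$L = 423$
$P = -33$ ($P = 11 \left(-3\right) = -33$)
$\left(P + A\right) L = \left(-33 + 498\right) 423 = 465 \cdot 423 = 196695$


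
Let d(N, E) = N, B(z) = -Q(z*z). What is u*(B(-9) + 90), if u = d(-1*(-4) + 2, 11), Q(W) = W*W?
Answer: -38826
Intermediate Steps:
Q(W) = W²
B(z) = -z⁴ (B(z) = -(z*z)² = -(z²)² = -z⁴)
u = 6 (u = -1*(-4) + 2 = 4 + 2 = 6)
u*(B(-9) + 90) = 6*(-1*(-9)⁴ + 90) = 6*(-1*6561 + 90) = 6*(-6561 + 90) = 6*(-6471) = -38826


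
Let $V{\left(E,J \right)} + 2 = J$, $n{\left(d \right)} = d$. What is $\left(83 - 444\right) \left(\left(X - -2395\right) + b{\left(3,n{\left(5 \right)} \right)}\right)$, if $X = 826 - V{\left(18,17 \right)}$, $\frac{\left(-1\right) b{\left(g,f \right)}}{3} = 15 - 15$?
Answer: $-1157366$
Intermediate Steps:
$b{\left(g,f \right)} = 0$ ($b{\left(g,f \right)} = - 3 \left(15 - 15\right) = \left(-3\right) 0 = 0$)
$V{\left(E,J \right)} = -2 + J$
$X = 811$ ($X = 826 - \left(-2 + 17\right) = 826 - 15 = 811$)
$\left(83 - 444\right) \left(\left(X - -2395\right) + b{\left(3,n{\left(5 \right)} \right)}\right) = \left(83 - 444\right) \left(\left(811 - -2395\right) + 0\right) = - 361 \left(\left(811 + 2395\right) + 0\right) = - 361 \left(3206 + 0\right) = \left(-361\right) 3206 = -1157366$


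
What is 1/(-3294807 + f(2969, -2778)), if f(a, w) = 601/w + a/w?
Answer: -463/1525496236 ≈ -3.0351e-7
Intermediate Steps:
1/(-3294807 + f(2969, -2778)) = 1/(-3294807 + (601 + 2969)/(-2778)) = 1/(-3294807 - 1/2778*3570) = 1/(-3294807 - 595/463) = 1/(-1525496236/463) = -463/1525496236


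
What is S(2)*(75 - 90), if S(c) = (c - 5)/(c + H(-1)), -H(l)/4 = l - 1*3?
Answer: 5/2 ≈ 2.5000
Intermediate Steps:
H(l) = 12 - 4*l (H(l) = -4*(l - 1*3) = -4*(l - 3) = -4*(-3 + l) = 12 - 4*l)
S(c) = (-5 + c)/(16 + c) (S(c) = (c - 5)/(c + (12 - 4*(-1))) = (-5 + c)/(c + (12 + 4)) = (-5 + c)/(c + 16) = (-5 + c)/(16 + c))
S(2)*(75 - 90) = ((-5 + 2)/(16 + 2))*(75 - 90) = (-3/18)*(-15) = ((1/18)*(-3))*(-15) = -⅙*(-15) = 5/2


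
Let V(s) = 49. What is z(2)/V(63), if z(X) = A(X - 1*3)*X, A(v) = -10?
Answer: -20/49 ≈ -0.40816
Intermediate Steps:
z(X) = -10*X
z(2)/V(63) = -10*2/49 = -20*1/49 = -20/49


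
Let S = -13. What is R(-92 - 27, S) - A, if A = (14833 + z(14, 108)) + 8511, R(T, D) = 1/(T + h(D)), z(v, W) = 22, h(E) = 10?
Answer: -2546895/109 ≈ -23366.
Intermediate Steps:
R(T, D) = 1/(10 + T) (R(T, D) = 1/(T + 10) = 1/(10 + T))
A = 23366 (A = (14833 + 22) + 8511 = 14855 + 8511 = 23366)
R(-92 - 27, S) - A = 1/(10 + (-92 - 27)) - 1*23366 = 1/(10 - 119) - 23366 = 1/(-109) - 23366 = -1/109 - 23366 = -2546895/109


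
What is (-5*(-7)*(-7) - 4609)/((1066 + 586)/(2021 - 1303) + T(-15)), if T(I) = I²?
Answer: -1742586/81601 ≈ -21.355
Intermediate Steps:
(-5*(-7)*(-7) - 4609)/((1066 + 586)/(2021 - 1303) + T(-15)) = (-5*(-7)*(-7) - 4609)/((1066 + 586)/(2021 - 1303) + (-15)²) = (35*(-7) - 4609)/(1652/718 + 225) = (-245 - 4609)/(1652*(1/718) + 225) = -4854/(826/359 + 225) = -4854/81601/359 = -4854*359/81601 = -1742586/81601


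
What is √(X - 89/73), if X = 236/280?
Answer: I*√9826530/5110 ≈ 0.61345*I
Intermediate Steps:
X = 59/70 (X = 236*(1/280) = 59/70 ≈ 0.84286)
√(X - 89/73) = √(59/70 - 89/73) = √(-1923/5110) = I*√9826530/5110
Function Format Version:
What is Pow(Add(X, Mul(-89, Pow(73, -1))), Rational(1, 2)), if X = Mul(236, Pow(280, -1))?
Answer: Mul(Rational(1, 5110), I, Pow(9826530, Rational(1, 2))) ≈ Mul(0.61345, I)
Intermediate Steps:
X = Rational(59, 70) (X = Mul(236, Rational(1, 280)) = Rational(59, 70) ≈ 0.84286)
Pow(Add(X, Mul(-89, Pow(73, -1))), Rational(1, 2)) = Pow(Add(Rational(59, 70), Mul(-89, Pow(73, -1))), Rational(1, 2)) = Pow(Add(Rational(59, 70), Mul(-89, Rational(1, 73))), Rational(1, 2)) = Pow(Add(Rational(59, 70), Rational(-89, 73)), Rational(1, 2)) = Pow(Rational(-1923, 5110), Rational(1, 2)) = Mul(Rational(1, 5110), I, Pow(9826530, Rational(1, 2)))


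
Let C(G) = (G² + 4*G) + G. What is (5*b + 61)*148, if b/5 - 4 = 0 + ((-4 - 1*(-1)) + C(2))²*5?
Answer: 2262328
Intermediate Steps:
C(G) = G² + 5*G
b = 3045 (b = 20 + 5*(0 + ((-4 - 1*(-1)) + 2*(5 + 2))²*5) = 20 + 5*(0 + ((-4 + 1) + 2*7)²*5) = 20 + 5*(0 + (-3 + 14)²*5) = 20 + 5*(0 + 11²*5) = 20 + 5*(0 + 121*5) = 20 + 5*(0 + 605) = 20 + 5*605 = 20 + 3025 = 3045)
(5*b + 61)*148 = (5*3045 + 61)*148 = (15225 + 61)*148 = 15286*148 = 2262328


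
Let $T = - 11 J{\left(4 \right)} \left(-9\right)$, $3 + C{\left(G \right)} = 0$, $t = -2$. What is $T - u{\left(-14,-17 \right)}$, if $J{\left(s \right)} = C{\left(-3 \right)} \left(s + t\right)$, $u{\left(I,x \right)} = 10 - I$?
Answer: $-618$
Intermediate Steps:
$C{\left(G \right)} = -3$ ($C{\left(G \right)} = -3 + 0 = -3$)
$J{\left(s \right)} = 6 - 3 s$ ($J{\left(s \right)} = - 3 \left(s - 2\right) = - 3 \left(-2 + s\right) = 6 - 3 s$)
$T = -594$ ($T = - 11 \left(6 - 12\right) \left(-9\right) = \left(-11\right) \left(-6\right) \left(-9\right) = 66 \left(-9\right) = -594$)
$T - u{\left(-14,-17 \right)} = -594 - \left(10 - -14\right) = -594 - \left(10 + 14\right) = -594 - 24 = -618$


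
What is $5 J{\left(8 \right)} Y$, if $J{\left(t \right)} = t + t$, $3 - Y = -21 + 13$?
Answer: $880$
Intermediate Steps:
$Y = 11$ ($Y = 3 - \left(-21 + 13\right) = 3 - -8 = 3 + 8 = 11$)
$J{\left(t \right)} = 2 t$
$5 J{\left(8 \right)} Y = 5 \cdot 2 \cdot 8 \cdot 11 = 5 \cdot 16 \cdot 11 = 80 \cdot 11 = 880$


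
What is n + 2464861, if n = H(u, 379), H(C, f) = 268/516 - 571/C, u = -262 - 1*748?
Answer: 321146881019/130290 ≈ 2.4649e+6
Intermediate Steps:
u = -1010 (u = -262 - 748 = -1010)
H(C, f) = 67/129 - 571/C (H(C, f) = 268*(1/516) - 571/C = 67/129 - 571/C)
n = 141329/130290 (n = 67/129 - 571/(-1010) = 67/129 - 571*(-1/1010) = 67/129 + 571/1010 = 141329/130290 ≈ 1.0847)
n + 2464861 = 141329/130290 + 2464861 = 321146881019/130290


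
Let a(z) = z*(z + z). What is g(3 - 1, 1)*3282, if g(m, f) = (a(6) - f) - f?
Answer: 229740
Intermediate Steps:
a(z) = 2*z**2 (a(z) = z*(2*z) = 2*z**2)
g(m, f) = 72 - 2*f (g(m, f) = (2*6**2 - f) - f = (2*36 - f) - f = (72 - f) - f = 72 - 2*f)
g(3 - 1, 1)*3282 = (72 - 2*1)*3282 = (72 - 2)*3282 = 70*3282 = 229740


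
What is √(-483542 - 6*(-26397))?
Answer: 2*I*√81290 ≈ 570.23*I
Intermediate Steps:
√(-483542 - 6*(-26397)) = √(-483542 + 158382) = √(-325160) = 2*I*√81290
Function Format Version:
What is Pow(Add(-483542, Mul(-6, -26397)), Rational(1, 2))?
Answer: Mul(2, I, Pow(81290, Rational(1, 2))) ≈ Mul(570.23, I)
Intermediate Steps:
Pow(Add(-483542, Mul(-6, -26397)), Rational(1, 2)) = Pow(Add(-483542, 158382), Rational(1, 2)) = Pow(-325160, Rational(1, 2)) = Mul(2, I, Pow(81290, Rational(1, 2)))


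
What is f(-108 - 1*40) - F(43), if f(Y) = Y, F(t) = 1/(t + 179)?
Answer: -32857/222 ≈ -148.00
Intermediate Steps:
F(t) = 1/(179 + t)
f(-108 - 1*40) - F(43) = (-108 - 1*40) - 1/(179 + 43) = (-108 - 40) - 1/222 = -148 - 1*1/222 = -148 - 1/222 = -32857/222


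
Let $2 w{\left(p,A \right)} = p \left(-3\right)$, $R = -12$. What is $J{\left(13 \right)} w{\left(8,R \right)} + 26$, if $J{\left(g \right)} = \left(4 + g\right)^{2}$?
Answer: $-3442$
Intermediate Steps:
$w{\left(p,A \right)} = - \frac{3 p}{2}$ ($w{\left(p,A \right)} = \frac{p \left(-3\right)}{2} = \frac{\left(-3\right) p}{2} = - \frac{3 p}{2}$)
$J{\left(13 \right)} w{\left(8,R \right)} + 26 = \left(4 + 13\right)^{2} \left(\left(- \frac{3}{2}\right) 8\right) + 26 = 17^{2} \left(-12\right) + 26 = 289 \left(-12\right) + 26 = -3468 + 26 = -3442$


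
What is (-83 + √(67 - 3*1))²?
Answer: 5625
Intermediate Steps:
(-83 + √(67 - 3*1))² = (-83 + √(67 - 3))² = (-83 + √64)² = (-83 + 8)² = (-75)² = 5625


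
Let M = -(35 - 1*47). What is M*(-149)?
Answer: -1788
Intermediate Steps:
M = 12 (M = -(35 - 47) = -1*(-12) = 12)
M*(-149) = 12*(-149) = -1788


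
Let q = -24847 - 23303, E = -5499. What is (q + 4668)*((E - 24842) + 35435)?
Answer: -221497308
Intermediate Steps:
q = -48150
(q + 4668)*((E - 24842) + 35435) = (-48150 + 4668)*((-5499 - 24842) + 35435) = -43482*(-30341 + 35435) = -43482*5094 = -221497308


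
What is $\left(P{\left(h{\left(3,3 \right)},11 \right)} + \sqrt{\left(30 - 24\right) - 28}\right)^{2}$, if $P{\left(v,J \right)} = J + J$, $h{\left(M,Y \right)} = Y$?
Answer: $\left(22 + i \sqrt{22}\right)^{2} \approx 462.0 + 206.38 i$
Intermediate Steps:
$P{\left(v,J \right)} = 2 J$
$\left(P{\left(h{\left(3,3 \right)},11 \right)} + \sqrt{\left(30 - 24\right) - 28}\right)^{2} = \left(2 \cdot 11 + \sqrt{\left(30 - 24\right) - 28}\right)^{2} = \left(22 + \sqrt{6 - 28}\right)^{2} = \left(22 + \sqrt{-22}\right)^{2} = \left(22 + i \sqrt{22}\right)^{2}$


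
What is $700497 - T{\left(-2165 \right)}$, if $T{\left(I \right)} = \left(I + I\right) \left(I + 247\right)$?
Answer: $-7604443$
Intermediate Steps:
$T{\left(I \right)} = 2 I \left(247 + I\right)$
$700497 - T{\left(-2165 \right)} = 700497 - 2 \left(-2165\right) \left(247 - 2165\right) = 700497 - 2 \left(-2165\right) \left(-1918\right) = 700497 - 8304940 = -7604443$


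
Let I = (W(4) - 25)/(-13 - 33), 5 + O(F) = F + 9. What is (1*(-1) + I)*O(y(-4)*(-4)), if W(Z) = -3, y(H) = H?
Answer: -180/23 ≈ -7.8261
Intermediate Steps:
O(F) = 4 + F (O(F) = -5 + (F + 9) = -5 + (9 + F) = 4 + F)
I = 14/23 (I = (-3 - 25)/(-13 - 33) = -28/(-46) = -28*(-1/46) = 14/23 ≈ 0.60870)
(1*(-1) + I)*O(y(-4)*(-4)) = (1*(-1) + 14/23)*(4 - 4*(-4)) = (-1 + 14/23)*(4 + 16) = -9/23*20 = -180/23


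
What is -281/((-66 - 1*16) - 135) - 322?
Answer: -69593/217 ≈ -320.71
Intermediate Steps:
-281/((-66 - 1*16) - 135) - 322 = -281/((-66 - 16) - 135) - 322 = -281/(-82 - 135) - 322 = -281/(-217) - 322 = -281*(-1/217) - 322 = 281/217 - 322 = -69593/217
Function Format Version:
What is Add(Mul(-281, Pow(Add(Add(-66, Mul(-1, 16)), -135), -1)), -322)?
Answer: Rational(-69593, 217) ≈ -320.71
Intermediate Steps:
Add(Mul(-281, Pow(Add(Add(-66, Mul(-1, 16)), -135), -1)), -322) = Add(Mul(-281, Pow(Add(Add(-66, -16), -135), -1)), -322) = Add(Mul(-281, Pow(Add(-82, -135), -1)), -322) = Add(Mul(-281, Pow(-217, -1)), -322) = Add(Mul(-281, Rational(-1, 217)), -322) = Add(Rational(281, 217), -322) = Rational(-69593, 217)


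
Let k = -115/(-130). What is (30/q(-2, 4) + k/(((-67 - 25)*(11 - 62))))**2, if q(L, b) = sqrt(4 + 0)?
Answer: 6329952721/28132416 ≈ 225.01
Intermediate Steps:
k = 23/26 (k = -115*(-1/130) = 23/26 ≈ 0.88461)
q(L, b) = 2 (q(L, b) = sqrt(4) = 2)
(30/q(-2, 4) + k/(((-67 - 25)*(11 - 62))))**2 = (30/2 + 23/(26*(((-67 - 25)*(11 - 62)))))**2 = (30*(1/2) + 23/(26*((-92*(-51)))))**2 = (15 + (23/26)/4692)**2 = (15 + (23/26)*(1/4692))**2 = (15 + 1/5304)**2 = (79561/5304)**2 = 6329952721/28132416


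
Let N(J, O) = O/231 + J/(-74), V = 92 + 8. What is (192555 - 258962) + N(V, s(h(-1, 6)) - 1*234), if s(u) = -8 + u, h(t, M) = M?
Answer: -567600911/8547 ≈ -66409.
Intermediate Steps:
V = 100
N(J, O) = -J/74 + O/231 (N(J, O) = O*(1/231) + J*(-1/74) = O/231 - J/74 = -J/74 + O/231)
(192555 - 258962) + N(V, s(h(-1, 6)) - 1*234) = (192555 - 258962) + (-1/74*100 + ((-8 + 6) - 1*234)/231) = -66407 + (-50/37 + (-2 - 234)/231) = -66407 + (-50/37 + (1/231)*(-236)) = -66407 + (-50/37 - 236/231) = -66407 - 20282/8547 = -567600911/8547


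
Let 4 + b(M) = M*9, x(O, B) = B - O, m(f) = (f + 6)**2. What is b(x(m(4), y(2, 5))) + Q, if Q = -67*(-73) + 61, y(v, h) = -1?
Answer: 4039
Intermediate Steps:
m(f) = (6 + f)**2
b(M) = -4 + 9*M (b(M) = -4 + M*9 = -4 + 9*M)
Q = 4952 (Q = 4891 + 61 = 4952)
b(x(m(4), y(2, 5))) + Q = (-4 + 9*(-1 - (6 + 4)**2)) + 4952 = (-4 + 9*(-1 - 1*10**2)) + 4952 = (-4 + 9*(-1 - 1*100)) + 4952 = (-4 + 9*(-1 - 100)) + 4952 = (-4 + 9*(-101)) + 4952 = (-4 - 909) + 4952 = -913 + 4952 = 4039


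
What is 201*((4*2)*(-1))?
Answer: -1608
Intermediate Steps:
201*((4*2)*(-1)) = 201*(8*(-1)) = 201*(-8) = -1608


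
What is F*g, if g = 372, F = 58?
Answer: 21576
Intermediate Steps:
F*g = 58*372 = 21576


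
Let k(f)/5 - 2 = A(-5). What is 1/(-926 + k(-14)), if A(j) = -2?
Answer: -1/926 ≈ -0.0010799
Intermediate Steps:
k(f) = 0 (k(f) = 10 + 5*(-2) = 10 - 10 = 0)
1/(-926 + k(-14)) = 1/(-926 + 0) = 1/(-926) = -1/926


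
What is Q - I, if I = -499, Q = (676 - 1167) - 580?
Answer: -572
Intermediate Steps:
Q = -1071 (Q = -491 - 580 = -1071)
Q - I = -1071 - 1*(-499) = -1071 + 499 = -572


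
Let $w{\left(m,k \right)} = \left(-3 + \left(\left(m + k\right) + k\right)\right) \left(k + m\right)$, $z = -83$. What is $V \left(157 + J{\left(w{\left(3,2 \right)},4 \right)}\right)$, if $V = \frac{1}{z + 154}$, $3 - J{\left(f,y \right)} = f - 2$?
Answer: $2$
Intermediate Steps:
$w{\left(m,k \right)} = \left(k + m\right) \left(-3 + m + 2 k\right)$ ($w{\left(m,k \right)} = \left(-3 + \left(\left(k + m\right) + k\right)\right) \left(k + m\right) = \left(-3 + \left(m + 2 k\right)\right) \left(k + m\right) = \left(-3 + m + 2 k\right) \left(k + m\right) = \left(k + m\right) \left(-3 + m + 2 k\right)$)
$J{\left(f,y \right)} = 5 - f$ ($J{\left(f,y \right)} = 3 - \left(f - 2\right) = 3 - \left(-2 + f\right) = 5 - f$)
$V = \frac{1}{71}$ ($V = \frac{1}{-83 + 154} = \frac{1}{71} \approx 0.014085$)
$V \left(157 + J{\left(w{\left(3,2 \right)},4 \right)}\right) = \frac{157 - \left(4 - 9 - 6 + 8 + 3 \cdot 2 \cdot 3\right)}{71} = \frac{157 - \left(7 + 8\right)}{71} = \frac{157 + \left(5 - \left(9 - 6 - 9 + 8 + 18\right)\right)}{71} = \frac{157 + \left(5 - 20\right)}{71} = \frac{157 - 15}{71} = \frac{1}{71} \cdot 142 = 2$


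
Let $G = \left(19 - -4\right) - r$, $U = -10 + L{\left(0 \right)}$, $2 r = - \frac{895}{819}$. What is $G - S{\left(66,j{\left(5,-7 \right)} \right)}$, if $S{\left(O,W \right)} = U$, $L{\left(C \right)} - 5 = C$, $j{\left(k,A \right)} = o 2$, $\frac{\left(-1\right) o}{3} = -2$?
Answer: $\frac{46759}{1638} \approx 28.546$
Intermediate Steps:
$o = 6$ ($o = \left(-3\right) \left(-2\right) = 6$)
$j{\left(k,A \right)} = 12$ ($j{\left(k,A \right)} = 6 \cdot 2 = 12$)
$L{\left(C \right)} = 5 + C$
$r = - \frac{895}{1638}$ ($r = \frac{\left(-895\right) \frac{1}{819}}{2} = \frac{1}{2} \left(- \frac{895}{819}\right) = - \frac{895}{1638} \approx -0.5464$)
$U = -5$ ($U = -10 + \left(5 + 0\right) = -10 + 5 = -5$)
$S{\left(O,W \right)} = -5$
$G = \frac{38569}{1638}$ ($G = \left(19 - -4\right) - - \frac{895}{1638} = \left(19 + 4\right) + \frac{895}{1638} = 23 + \frac{895}{1638} = \frac{38569}{1638} \approx 23.546$)
$G - S{\left(66,j{\left(5,-7 \right)} \right)} = \frac{38569}{1638} - -5 = \frac{38569}{1638} + 5 = \frac{46759}{1638}$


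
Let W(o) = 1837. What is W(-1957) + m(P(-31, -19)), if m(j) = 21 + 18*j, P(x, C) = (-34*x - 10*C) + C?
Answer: 23908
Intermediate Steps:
P(x, C) = -34*x - 9*C
W(-1957) + m(P(-31, -19)) = 1837 + (21 + 18*(-34*(-31) - 9*(-19))) = 1837 + (21 + 18*(1054 + 171)) = 1837 + (21 + 18*1225) = 1837 + (21 + 22050) = 1837 + 22071 = 23908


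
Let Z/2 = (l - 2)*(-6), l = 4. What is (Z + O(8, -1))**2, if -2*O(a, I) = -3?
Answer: 2025/4 ≈ 506.25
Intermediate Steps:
O(a, I) = 3/2 (O(a, I) = -1/2*(-3) = 3/2)
Z = -24 (Z = 2*((4 - 2)*(-6)) = 2*(2*(-6)) = 2*(-12) = -24)
(Z + O(8, -1))**2 = (-24 + 3/2)**2 = (-45/2)**2 = 2025/4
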